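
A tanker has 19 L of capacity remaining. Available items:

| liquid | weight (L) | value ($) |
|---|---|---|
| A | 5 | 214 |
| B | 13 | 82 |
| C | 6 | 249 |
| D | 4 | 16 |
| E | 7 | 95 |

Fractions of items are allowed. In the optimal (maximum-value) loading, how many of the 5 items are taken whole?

Sort by value per unit weight and fill in that order.
Order: A (214/5=42.80) > C (249/6=41.50) > E (95/7=13.57) > B (82/13=6.31) > D (16/4=4.00)
Fill: take A (5 @ 214) → take C (6 @ 249) → take E (7 @ 95) → take 1/13 of B → 6.31; 19/19 used.
3 item(s) taken whole; one partial (take 1/13 of B).

3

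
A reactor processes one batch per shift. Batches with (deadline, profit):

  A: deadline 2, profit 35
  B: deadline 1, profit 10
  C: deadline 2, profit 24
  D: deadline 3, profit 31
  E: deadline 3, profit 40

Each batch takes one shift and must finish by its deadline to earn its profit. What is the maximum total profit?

Take jobs in profit order; each goes to the latest open slot no later than its deadline.
By profit: E(d3,40), A(d2,35), D(d3,31), C(d2,24), B(d1,10)
E→slot 3; A→slot 2; D→slot 1; C skipped; B skipped.
Profit = 31 + 35 + 40 = 106

106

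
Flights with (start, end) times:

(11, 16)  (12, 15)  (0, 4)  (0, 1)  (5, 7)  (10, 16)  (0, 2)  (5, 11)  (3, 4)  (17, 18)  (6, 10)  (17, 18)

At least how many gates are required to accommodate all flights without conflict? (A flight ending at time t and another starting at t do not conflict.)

3

Events (time:±→running): 0:+→1 0:+→2 0:+→3 … peak 3.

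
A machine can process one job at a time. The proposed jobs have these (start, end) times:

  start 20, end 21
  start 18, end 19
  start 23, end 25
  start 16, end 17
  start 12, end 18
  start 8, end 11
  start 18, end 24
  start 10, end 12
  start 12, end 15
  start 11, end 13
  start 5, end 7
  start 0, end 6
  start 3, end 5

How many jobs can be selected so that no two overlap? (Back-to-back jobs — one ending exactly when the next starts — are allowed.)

8

Sort by end time and greedily take each interval whose start is ≥ the last chosen end.
Sorted by end: (3,5)  (0,6)  (5,7)  (8,11)  (10,12)  (11,13)  (12,15)  (16,17)  (12,18)  (18,19)  (20,21)  (18,24)  (23,25)
take (3,5); take (5,7); take (8,11); skip (10,12); take (11,13); take (16,17); skip (12,18); take (18,19); take (20,21); skip (18,24); take (23,25).
Selected 8 jobs.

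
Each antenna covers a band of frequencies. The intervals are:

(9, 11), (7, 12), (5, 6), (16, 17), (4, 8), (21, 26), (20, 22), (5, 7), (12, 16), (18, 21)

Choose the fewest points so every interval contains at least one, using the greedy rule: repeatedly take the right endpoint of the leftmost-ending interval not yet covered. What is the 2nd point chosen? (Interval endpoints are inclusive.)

11

Process intervals by earliest right end; each time one isn't hit yet, stab at its right endpoint.
By right end: [5,6]  [5,7]  [4,8]  [9,11]  [7,12]  [12,16]  [16,17]  [18,21]  [20,22]  [21,26]
[5,6] uncovered → point at 6; [9,11] uncovered → point at 11; [12,16] uncovered → point at 16; [18,21] uncovered → point at 21.
Points: 6, 11, 16, 21 (4 total).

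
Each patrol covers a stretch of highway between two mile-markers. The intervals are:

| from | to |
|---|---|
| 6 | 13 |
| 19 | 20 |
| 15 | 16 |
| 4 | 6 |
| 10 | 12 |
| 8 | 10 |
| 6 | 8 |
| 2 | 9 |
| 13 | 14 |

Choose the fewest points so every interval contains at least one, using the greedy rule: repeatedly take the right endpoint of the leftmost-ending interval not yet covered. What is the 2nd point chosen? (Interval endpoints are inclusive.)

Process intervals by earliest right end; each time one isn't hit yet, stab at its right endpoint.
Sorted: [4,6] [6,8] [2,9] [8,10] [10,12] [6,13] [13,14] [15,16] [19,20]
{[4,6],[6,8],[2,9]} hit by 6; {[8,10],[10,12],[6,13]} hit by 10; {[13,14]} hit by 14; {[15,16]} hit by 16; {[19,20]} hit by 20.
Points: 6, 10, 14, 16, 20 (5 total).

10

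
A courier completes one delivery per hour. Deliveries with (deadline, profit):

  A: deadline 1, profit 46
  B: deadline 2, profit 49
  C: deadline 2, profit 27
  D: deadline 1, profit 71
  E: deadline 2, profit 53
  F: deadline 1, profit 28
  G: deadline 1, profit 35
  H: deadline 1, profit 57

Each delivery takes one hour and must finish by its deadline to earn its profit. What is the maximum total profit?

124

Sort by profit descending; place each in the latest free slot ≤ its deadline.
Profit order: D=71 H=57 E=53 B=49 A=46 G=35 F=28 C=27
Assign: D→slot 1, H skipped, E→slot 2, B skipped, A skipped, G skipped, F skipped, C skipped.
Slots: [1:D] [2:E]
Profit = 71 + 53 = 124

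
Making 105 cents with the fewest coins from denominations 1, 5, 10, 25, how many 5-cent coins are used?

Use the largest denomination that fits, subtract, and repeat.
105 = 4×25 + 1×5
Count of 5: 1

1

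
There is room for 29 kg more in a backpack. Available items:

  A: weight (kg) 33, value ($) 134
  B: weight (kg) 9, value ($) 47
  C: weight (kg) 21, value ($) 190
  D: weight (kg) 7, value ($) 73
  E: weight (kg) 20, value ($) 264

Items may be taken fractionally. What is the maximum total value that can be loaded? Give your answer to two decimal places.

Greedy by value/weight ratio, highest first.
Order: E (264/20=13.20) > D (73/7=10.43) > C (190/21=9.05) > B (47/9=5.22) > A (134/33=4.06)
Fill: take E (20 @ 264) → take D (7 @ 73) → take 2/21 of C → 18.10; 29/29 used.
Total value = 355.10

355.10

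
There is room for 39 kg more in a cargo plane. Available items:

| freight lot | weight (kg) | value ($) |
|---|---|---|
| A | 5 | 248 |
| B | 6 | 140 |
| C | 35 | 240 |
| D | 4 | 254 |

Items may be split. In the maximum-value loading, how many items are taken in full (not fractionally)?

Order: D (254/4=63.50) > A (248/5=49.60) > B (140/6=23.33) > C (240/35=6.86)
Fill: take D (4 @ 254) → take A (5 @ 248) → take B (6 @ 140) → take 24/35 of C → 164.57; 39/39 used.
3 item(s) taken whole; one partial (take 24/35 of C).

3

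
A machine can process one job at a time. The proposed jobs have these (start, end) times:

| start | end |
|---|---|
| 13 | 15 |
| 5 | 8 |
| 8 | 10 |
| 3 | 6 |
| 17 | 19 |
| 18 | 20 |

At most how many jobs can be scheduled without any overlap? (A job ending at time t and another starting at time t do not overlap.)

By end time: (3,6), (5,8), (8,10), (13,15), (17,19), (18,20).
Pick (3,6); next start ≥ 6 → (8,10); next start ≥ 10 → (13,15); next start ≥ 15 → (17,19).
Selected 4 jobs.

4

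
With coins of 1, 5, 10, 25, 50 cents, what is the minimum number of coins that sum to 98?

7

Use the largest denomination that fits, subtract, and repeat.
98 = 1×50 + 1×25 + 2×10 + 3×1
Total coins = 1 + 1 + 2 + 3 = 7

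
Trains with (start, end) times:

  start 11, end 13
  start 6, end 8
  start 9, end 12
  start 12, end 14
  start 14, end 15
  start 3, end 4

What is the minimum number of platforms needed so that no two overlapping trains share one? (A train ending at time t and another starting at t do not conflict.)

2

starts: [3, 6, 9, 11, 12, 14]
ends:   [4, 8, 12, 13, 14, 15]
s3→1 e4→0 s6→1 e8→0 s9→1 s11→2  — peak 2.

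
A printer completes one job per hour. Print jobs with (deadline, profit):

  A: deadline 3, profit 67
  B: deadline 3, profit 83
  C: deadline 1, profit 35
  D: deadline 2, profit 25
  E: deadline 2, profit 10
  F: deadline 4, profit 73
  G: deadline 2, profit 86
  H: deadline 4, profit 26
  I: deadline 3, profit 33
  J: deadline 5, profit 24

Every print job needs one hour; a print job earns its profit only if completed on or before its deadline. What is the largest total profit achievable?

333

Profit order: G=86 B=83 F=73 A=67 C=35 I=33 H=26 D=25 J=24 E=10
Assign: G→slot 2, B→slot 3, F→slot 4, A→slot 1, C skipped, I skipped, H skipped, D skipped, J→slot 5, E skipped.
Slots: [1:A] [2:G] [3:B] [4:F] [5:J]
Profit = 67 + 86 + 83 + 73 + 24 = 333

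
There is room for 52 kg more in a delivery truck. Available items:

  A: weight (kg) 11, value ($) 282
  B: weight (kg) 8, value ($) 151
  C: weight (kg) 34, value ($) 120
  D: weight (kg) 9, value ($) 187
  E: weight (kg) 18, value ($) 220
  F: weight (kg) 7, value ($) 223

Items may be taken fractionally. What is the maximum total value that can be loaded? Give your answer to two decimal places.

Greedy by value/weight ratio, highest first.
Ratios (sorted): F 31.86, A 25.64, D 20.78, B 18.88, E 12.22, C 3.53
take F (7 @ 223); take A (11 @ 282); take D (9 @ 187); take B (8 @ 151); take 17/18 of E → 207.78. Capacity used 52/52.
Total value = 1050.78

1050.78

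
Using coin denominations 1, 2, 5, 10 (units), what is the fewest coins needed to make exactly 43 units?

Use the largest denomination that fits, subtract, and repeat.
43 = 4×10 + 1×2 + 1×1
Total coins = 4 + 1 + 1 = 6

6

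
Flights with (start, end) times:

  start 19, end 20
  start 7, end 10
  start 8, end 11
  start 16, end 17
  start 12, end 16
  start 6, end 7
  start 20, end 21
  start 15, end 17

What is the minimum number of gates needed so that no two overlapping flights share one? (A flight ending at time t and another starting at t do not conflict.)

Count concurrent intervals with a sweep; the peak is the room count.
Events (time:±→running): 6:+→1 7:-→0 7:+→1 8:+→2 … peak 2.

2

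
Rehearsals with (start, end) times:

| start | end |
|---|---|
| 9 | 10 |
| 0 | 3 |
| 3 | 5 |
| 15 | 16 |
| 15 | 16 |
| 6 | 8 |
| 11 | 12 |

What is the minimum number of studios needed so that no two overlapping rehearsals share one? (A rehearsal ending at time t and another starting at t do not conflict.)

starts: [0, 3, 6, 9, 11, 15, 15]
ends:   [3, 5, 8, 10, 12, 16, 16]
s0→1 e3→0 s3→1 e5→0 s6→1 e8→0 s9→1 e10→0 s11→1 e12→0 s15→1 s15→2  — peak 2.

2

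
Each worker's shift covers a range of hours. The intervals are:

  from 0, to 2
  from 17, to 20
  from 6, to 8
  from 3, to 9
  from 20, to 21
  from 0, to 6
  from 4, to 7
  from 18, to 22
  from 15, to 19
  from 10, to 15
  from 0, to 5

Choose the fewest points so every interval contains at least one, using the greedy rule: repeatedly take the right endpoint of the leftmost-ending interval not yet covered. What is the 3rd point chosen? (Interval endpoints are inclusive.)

15

Sort by right endpoint; whenever an interval is uncovered, place a point at its right end.
By right end: [0,2]  [0,5]  [0,6]  [4,7]  [6,8]  [3,9]  [10,15]  [15,19]  [17,20]  [20,21]  [18,22]
[0,2] uncovered → point at 2; [4,7] uncovered → point at 7; [10,15] uncovered → point at 15; [17,20] uncovered → point at 20.
Points: 2, 7, 15, 20 (4 total).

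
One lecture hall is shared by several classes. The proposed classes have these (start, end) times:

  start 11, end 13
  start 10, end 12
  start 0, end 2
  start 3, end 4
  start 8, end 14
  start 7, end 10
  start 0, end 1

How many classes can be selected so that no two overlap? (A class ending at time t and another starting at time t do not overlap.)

By end time: (0,1), (0,2), (3,4), (7,10), (10,12), (11,13), (8,14).
Pick (0,1); next start ≥ 1 → (3,4); next start ≥ 4 → (7,10); next start ≥ 10 → (10,12).
Selected 4 classes.

4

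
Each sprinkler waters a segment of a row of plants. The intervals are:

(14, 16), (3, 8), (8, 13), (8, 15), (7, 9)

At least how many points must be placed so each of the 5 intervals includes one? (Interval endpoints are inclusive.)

2

Process intervals by earliest right end; each time one isn't hit yet, stab at its right endpoint.
Sorted: [3,8] [7,9] [8,13] [8,15] [14,16]
{[3,8],[7,9],[8,13],[8,15]} hit by 8; {[14,16]} hit by 16.
Points: 8, 16 (2 total).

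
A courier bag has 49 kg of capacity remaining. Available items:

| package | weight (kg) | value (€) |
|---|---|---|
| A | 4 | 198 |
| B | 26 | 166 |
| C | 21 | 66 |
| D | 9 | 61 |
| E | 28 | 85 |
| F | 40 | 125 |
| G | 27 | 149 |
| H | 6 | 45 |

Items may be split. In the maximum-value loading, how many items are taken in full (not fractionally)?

4

Sort by value per unit weight and fill in that order.
Ratios (sorted): A 49.50, H 7.50, D 6.78, B 6.38, G 5.52, C 3.14, F 3.12, E 3.04
take A (4 @ 198); take H (6 @ 45); take D (9 @ 61); take B (26 @ 166); take 4/27 of G → 22.07. Capacity used 49/49.
4 item(s) taken whole; one partial (take 4/27 of G).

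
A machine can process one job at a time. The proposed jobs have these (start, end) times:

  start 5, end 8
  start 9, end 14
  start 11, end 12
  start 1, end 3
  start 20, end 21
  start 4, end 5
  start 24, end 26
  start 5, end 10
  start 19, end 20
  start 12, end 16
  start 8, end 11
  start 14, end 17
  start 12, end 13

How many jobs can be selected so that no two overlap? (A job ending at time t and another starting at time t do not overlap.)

Order by finish time; keep every interval that doesn't clash with the previous kept one.
Sorted by end: (1,3)  (4,5)  (5,8)  (5,10)  (8,11)  (11,12)  (12,13)  (9,14)  (12,16)  (14,17)  (19,20)  (20,21)  (24,26)
take (1,3); take (4,5); take (5,8); skip (5,10); take (8,11); take (11,12); take (12,13); skip (9,14); skip (12,16); take (14,17); take (19,20); take (20,21); take (24,26).
Selected 10 jobs.

10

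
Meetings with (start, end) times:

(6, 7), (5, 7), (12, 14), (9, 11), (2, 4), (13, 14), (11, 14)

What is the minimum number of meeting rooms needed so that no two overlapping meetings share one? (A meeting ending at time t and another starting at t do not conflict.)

starts: [2, 5, 6, 9, 11, 12, 13]
ends:   [4, 7, 7, 11, 14, 14, 14]
s2→1 e4→0 s5→1 s6→2 e7→1 e7→0 s9→1 e11→0 s11→1 s12→2 s13→3  — peak 3.

3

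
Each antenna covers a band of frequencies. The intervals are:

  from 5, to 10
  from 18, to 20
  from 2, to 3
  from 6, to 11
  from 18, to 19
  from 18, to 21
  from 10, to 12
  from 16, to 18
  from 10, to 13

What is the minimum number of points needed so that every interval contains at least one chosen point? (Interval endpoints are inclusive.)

3

Process intervals by earliest right end; each time one isn't hit yet, stab at its right endpoint.
By right end: [2,3]  [5,10]  [6,11]  [10,12]  [10,13]  [16,18]  [18,19]  [18,20]  [18,21]
[2,3] uncovered → point at 3; [5,10] uncovered → point at 10; [16,18] uncovered → point at 18.
Points: 3, 10, 18 (3 total).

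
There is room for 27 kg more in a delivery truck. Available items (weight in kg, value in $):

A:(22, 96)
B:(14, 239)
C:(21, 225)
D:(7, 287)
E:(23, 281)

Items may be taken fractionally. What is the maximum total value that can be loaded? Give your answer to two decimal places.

599.30

Order: D (287/7=41.00) > B (239/14=17.07) > E (281/23=12.22) > C (225/21=10.71) > A (96/22=4.36)
Fill: take D (7 @ 287) → take B (14 @ 239) → take 6/23 of E → 73.30; 27/27 used.
Total value = 599.30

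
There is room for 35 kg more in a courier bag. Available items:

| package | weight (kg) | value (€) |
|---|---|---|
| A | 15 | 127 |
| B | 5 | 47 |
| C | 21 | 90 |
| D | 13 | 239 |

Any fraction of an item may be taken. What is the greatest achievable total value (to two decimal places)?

Order: D (239/13=18.38) > B (47/5=9.40) > A (127/15=8.47) > C (90/21=4.29)
Fill: take D (13 @ 239) → take B (5 @ 47) → take A (15 @ 127) → take 2/21 of C → 8.57; 35/35 used.
Total value = 421.57

421.57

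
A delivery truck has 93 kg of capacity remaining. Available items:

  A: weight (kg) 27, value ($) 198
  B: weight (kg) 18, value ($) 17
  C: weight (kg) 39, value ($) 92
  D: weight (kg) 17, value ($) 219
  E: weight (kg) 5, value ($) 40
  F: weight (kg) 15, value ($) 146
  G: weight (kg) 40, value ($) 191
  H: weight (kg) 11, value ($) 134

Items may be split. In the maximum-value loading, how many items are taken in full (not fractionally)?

Greedy by value/weight ratio, highest first.
Ratios (sorted): D 12.88, H 12.18, F 9.73, E 8.00, A 7.33, G 4.78, C 2.36, B 0.94
take D (17 @ 219); take H (11 @ 134); take F (15 @ 146); take E (5 @ 40); take A (27 @ 198); take 18/40 of G → 85.95. Capacity used 93/93.
5 item(s) taken whole; one partial (take 18/40 of G).

5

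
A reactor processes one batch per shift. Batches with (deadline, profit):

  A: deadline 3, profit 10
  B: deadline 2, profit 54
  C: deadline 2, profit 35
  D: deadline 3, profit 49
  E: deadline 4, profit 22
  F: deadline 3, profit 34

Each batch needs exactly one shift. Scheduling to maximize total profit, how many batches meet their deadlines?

4

Take jobs in profit order; each goes to the latest open slot no later than its deadline.
By profit: B(d2,54), D(d3,49), C(d2,35), F(d3,34), E(d4,22), A(d3,10)
B→slot 2; D→slot 3; C→slot 1; F skipped; E→slot 4; A skipped.
4 of 6 scheduled.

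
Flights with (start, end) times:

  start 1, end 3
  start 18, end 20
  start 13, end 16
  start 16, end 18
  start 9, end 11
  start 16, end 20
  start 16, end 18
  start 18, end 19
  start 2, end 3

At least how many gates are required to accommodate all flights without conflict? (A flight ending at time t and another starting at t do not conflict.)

3

The answer is the maximum number of intervals overlapping at any instant.
starts: [1, 2, 9, 13, 16, 16, 16, 18, 18]
ends:   [3, 3, 11, 16, 18, 18, 19, 20, 20]
s1→1 s2→2 e3→1 e3→0 s9→1 e11→0 s13→1 e16→0 s16→1 s16→2 s16→3  — peak 3.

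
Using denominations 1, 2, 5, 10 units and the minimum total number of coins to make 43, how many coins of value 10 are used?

4

43 = 4×10 + 1×2 + 1×1
Count of 10: 4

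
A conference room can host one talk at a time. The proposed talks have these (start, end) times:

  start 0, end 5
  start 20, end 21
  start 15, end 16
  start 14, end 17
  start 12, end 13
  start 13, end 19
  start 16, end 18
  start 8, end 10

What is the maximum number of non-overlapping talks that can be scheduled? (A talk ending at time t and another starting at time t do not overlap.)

Order by finish time; keep every interval that doesn't clash with the previous kept one.
Sorted by end: (0,5)  (8,10)  (12,13)  (15,16)  (14,17)  (16,18)  (13,19)  (20,21)
take (0,5); take (8,10); take (12,13); take (15,16); take (16,18); take (20,21).
Selected 6 talks.

6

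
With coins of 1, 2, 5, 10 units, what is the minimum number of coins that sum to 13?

Greedy: take as many of the largest coin as possible, then repeat with the remainder.
13 = 1×10 + 1×2 + 1×1
Total coins = 1 + 1 + 1 = 3

3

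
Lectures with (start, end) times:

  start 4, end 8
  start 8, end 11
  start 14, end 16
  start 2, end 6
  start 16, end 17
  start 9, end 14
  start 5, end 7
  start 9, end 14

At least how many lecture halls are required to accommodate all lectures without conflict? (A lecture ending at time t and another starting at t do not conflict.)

Count concurrent intervals with a sweep; the peak is the room count.
Events (time:±→running): 2:+→1 4:+→2 5:+→3 … peak 3.

3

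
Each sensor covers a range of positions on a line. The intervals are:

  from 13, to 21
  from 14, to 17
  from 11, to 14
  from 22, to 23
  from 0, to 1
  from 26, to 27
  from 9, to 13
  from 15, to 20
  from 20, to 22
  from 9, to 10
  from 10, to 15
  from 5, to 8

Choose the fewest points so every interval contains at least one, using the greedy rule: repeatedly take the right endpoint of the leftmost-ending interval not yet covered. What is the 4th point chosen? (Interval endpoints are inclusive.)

14

By right end: [0,1]  [5,8]  [9,10]  [9,13]  [11,14]  [10,15]  [14,17]  [15,20]  [13,21]  [20,22]  [22,23]  [26,27]
[0,1] uncovered → point at 1; [5,8] uncovered → point at 8; [9,10] uncovered → point at 10; [11,14] uncovered → point at 14; [15,20] uncovered → point at 20; [22,23] uncovered → point at 23; [26,27] uncovered → point at 27.
Points: 1, 8, 10, 14, 20, 23, 27 (7 total).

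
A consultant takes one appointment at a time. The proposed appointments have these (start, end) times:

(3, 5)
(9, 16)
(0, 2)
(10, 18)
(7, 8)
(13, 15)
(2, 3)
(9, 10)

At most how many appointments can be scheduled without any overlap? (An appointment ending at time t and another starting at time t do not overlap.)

Order by finish time; keep every interval that doesn't clash with the previous kept one.
Sorted by end: (0,2)  (2,3)  (3,5)  (7,8)  (9,10)  (13,15)  (9,16)  (10,18)
take (0,2); take (2,3); take (3,5); take (7,8); take (9,10); take (13,15).
Selected 6 appointments.

6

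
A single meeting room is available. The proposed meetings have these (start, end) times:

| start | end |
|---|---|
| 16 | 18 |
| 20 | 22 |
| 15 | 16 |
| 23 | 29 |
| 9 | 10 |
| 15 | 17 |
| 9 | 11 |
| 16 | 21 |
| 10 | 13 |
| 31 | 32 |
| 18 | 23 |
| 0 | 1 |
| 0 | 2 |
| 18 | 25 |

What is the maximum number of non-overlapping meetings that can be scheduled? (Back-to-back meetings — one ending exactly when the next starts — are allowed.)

By end time: (0,1), (0,2), (9,10), (9,11), (10,13), (15,16), (15,17), (16,18), (16,21), (20,22), (18,23), (18,25), (23,29), (31,32).
Pick (0,1); next start ≥ 1 → (9,10); next start ≥ 10 → (10,13); next start ≥ 13 → (15,16); next start ≥ 16 → (16,18); next start ≥ 18 → (20,22); next start ≥ 22 → (23,29); next start ≥ 29 → (31,32).
Selected 8 meetings.

8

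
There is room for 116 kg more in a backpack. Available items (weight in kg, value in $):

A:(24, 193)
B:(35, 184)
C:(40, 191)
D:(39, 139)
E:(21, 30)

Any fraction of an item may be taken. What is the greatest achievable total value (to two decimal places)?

Ratios (sorted): A 8.04, B 5.26, C 4.78, D 3.56, E 1.43
take A (24 @ 193); take B (35 @ 184); take C (40 @ 191); take 17/39 of D → 60.59. Capacity used 116/116.
Total value = 628.59

628.59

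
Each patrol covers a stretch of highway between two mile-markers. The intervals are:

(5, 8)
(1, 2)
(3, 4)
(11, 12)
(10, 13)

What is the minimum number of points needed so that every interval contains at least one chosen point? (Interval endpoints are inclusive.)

By right end: [1,2]  [3,4]  [5,8]  [11,12]  [10,13]
[1,2] uncovered → point at 2; [3,4] uncovered → point at 4; [5,8] uncovered → point at 8; [11,12] uncovered → point at 12.
Points: 2, 4, 8, 12 (4 total).

4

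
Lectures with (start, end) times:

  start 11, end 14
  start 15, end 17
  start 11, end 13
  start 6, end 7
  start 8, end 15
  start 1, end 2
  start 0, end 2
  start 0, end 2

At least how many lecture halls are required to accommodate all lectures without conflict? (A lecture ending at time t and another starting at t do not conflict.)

starts: [0, 0, 1, 6, 8, 11, 11, 15]
ends:   [2, 2, 2, 7, 13, 14, 15, 17]
s0→1 s0→2 s1→3  — peak 3.

3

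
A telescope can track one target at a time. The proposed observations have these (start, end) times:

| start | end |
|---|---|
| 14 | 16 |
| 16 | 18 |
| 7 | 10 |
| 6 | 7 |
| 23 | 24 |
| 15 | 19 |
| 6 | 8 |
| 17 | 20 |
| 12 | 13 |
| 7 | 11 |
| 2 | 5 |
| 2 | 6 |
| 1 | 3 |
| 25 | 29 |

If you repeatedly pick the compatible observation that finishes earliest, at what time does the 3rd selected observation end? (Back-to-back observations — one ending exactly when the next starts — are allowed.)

Sort by end time and greedily take each interval whose start is ≥ the last chosen end.
By end time: (1,3), (2,5), (2,6), (6,7), (6,8), (7,10), (7,11), (12,13), (14,16), (16,18), (15,19), (17,20), (23,24), (25,29).
Pick (1,3); next start ≥ 3 → (6,7); next start ≥ 7 → (7,10); next start ≥ 10 → (12,13); next start ≥ 13 → (14,16); next start ≥ 16 → (16,18); next start ≥ 18 → (23,24); next start ≥ 24 → (25,29).
Selected: (1,3) (6,7) (7,10) (12,13) (14,16) (16,18) (23,24) (25,29)

10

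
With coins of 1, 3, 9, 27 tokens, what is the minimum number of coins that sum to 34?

4

Greedy: take as many of the largest coin as possible, then repeat with the remainder.
34 − 1×27→7 − 2×3→1 − 1×1→0
Total coins = 1 + 2 + 1 = 4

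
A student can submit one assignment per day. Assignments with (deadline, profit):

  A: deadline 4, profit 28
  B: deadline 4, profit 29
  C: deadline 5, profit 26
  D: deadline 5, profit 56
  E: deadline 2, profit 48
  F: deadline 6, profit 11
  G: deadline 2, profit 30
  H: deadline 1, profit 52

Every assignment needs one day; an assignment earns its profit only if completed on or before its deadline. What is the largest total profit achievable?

Take jobs in profit order; each goes to the latest open slot no later than its deadline.
Profit order: D=56 H=52 E=48 G=30 B=29 A=28 C=26 F=11
Assign: D→slot 5, H→slot 1, E→slot 2, G skipped, B→slot 4, A→slot 3, C skipped, F→slot 6.
Slots: [1:H] [2:E] [3:A] [4:B] [5:D] [6:F]
Profit = 52 + 48 + 28 + 29 + 56 + 11 = 224

224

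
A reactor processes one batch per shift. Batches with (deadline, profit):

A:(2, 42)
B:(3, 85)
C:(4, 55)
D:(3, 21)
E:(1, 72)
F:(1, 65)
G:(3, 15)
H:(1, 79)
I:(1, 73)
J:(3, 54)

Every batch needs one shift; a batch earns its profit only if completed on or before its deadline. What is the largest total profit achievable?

Sort by profit descending; place each in the latest free slot ≤ its deadline.
By profit: B(d3,85), H(d1,79), I(d1,73), E(d1,72), F(d1,65), C(d4,55), J(d3,54), A(d2,42), D(d3,21), G(d3,15)
B→slot 3; H→slot 1; I skipped; E skipped; F skipped; C→slot 4; J→slot 2; A skipped; D skipped; G skipped.
Profit = 79 + 54 + 85 + 55 = 273

273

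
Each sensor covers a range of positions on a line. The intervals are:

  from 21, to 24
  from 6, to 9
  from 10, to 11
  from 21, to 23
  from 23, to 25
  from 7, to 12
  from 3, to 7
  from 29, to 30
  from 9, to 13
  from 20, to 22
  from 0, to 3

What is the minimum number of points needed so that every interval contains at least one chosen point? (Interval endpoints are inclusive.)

6

Process intervals by earliest right end; each time one isn't hit yet, stab at its right endpoint.
Sorted: [0,3] [3,7] [6,9] [10,11] [7,12] [9,13] [20,22] [21,23] [21,24] [23,25] [29,30]
{[0,3],[3,7]} hit by 3; {[6,9]} hit by 9; {[10,11],[7,12],[9,13]} hit by 11; {[20,22],[21,23],[21,24]} hit by 22; {[23,25]} hit by 25; {[29,30]} hit by 30.
Points: 3, 9, 11, 22, 25, 30 (6 total).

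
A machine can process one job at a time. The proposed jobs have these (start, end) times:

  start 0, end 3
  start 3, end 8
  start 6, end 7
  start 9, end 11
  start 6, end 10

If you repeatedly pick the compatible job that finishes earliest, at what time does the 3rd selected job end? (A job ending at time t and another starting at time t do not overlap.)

11

Greedy by earliest finish: after sorting by end time, pick each interval compatible with the last pick.
Sorted by end: (0,3)  (6,7)  (3,8)  (6,10)  (9,11)
take (0,3); take (6,7); skip (6,10); take (9,11).
Selected: (0,3) (6,7) (9,11)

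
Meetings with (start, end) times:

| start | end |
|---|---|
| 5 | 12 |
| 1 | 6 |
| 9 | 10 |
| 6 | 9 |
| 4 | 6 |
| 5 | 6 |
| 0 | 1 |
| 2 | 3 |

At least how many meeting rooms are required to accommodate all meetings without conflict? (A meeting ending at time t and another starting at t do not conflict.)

Events (time:±→running): 0:+→1 1:-→0 1:+→1 2:+→2 3:-→1 4:+→2 5:+→3 5:+→4 … peak 4.

4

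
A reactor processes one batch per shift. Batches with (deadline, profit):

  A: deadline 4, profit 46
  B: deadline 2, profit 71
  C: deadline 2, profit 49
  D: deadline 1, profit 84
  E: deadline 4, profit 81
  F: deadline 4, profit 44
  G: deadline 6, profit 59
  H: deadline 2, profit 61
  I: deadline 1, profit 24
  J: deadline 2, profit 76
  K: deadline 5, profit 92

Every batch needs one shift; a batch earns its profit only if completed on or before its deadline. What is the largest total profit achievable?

Profit order: K=92 D=84 E=81 J=76 B=71 H=61 G=59 C=49 A=46 F=44 I=24
Assign: K→slot 5, D→slot 1, E→slot 4, J→slot 2, B skipped, H skipped, G→slot 6, C skipped, A→slot 3, F skipped, I skipped.
Slots: [1:D] [2:J] [3:A] [4:E] [5:K] [6:G]
Profit = 84 + 76 + 46 + 81 + 92 + 59 = 438

438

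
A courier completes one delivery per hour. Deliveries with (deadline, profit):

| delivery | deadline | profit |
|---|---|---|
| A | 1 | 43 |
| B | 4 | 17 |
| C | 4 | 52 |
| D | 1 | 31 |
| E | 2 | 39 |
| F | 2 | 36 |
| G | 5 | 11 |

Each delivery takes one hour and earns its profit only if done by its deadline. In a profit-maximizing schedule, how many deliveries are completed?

5

Profit order: C=52 A=43 E=39 F=36 D=31 B=17 G=11
Assign: C→slot 4, A→slot 1, E→slot 2, F skipped, D skipped, B→slot 3, G→slot 5.
Slots: [1:A] [2:E] [3:B] [4:C] [5:G]
5 of 7 scheduled.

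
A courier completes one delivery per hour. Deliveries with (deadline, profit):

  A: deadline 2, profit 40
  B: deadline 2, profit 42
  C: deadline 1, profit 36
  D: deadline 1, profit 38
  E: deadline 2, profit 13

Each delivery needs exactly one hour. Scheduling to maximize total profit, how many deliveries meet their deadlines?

Sort by profit descending; place each in the latest free slot ≤ its deadline.
By profit: B(d2,42), A(d2,40), D(d1,38), C(d1,36), E(d2,13)
B→slot 2; A→slot 1; D skipped; C skipped; E skipped.
2 of 5 scheduled.

2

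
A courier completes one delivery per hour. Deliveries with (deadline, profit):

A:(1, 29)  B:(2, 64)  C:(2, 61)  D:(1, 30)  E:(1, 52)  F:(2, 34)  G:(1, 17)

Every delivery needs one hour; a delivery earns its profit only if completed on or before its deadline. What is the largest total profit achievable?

125

Profit order: B=64 C=61 E=52 F=34 D=30 A=29 G=17
Assign: B→slot 2, C→slot 1, E skipped, F skipped, D skipped, A skipped, G skipped.
Slots: [1:C] [2:B]
Profit = 61 + 64 = 125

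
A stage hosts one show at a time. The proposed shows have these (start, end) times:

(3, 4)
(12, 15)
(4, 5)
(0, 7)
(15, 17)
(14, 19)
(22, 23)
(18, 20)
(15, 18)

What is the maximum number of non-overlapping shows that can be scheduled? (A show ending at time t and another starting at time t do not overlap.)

6

Sorted by end: (3,4)  (4,5)  (0,7)  (12,15)  (15,17)  (15,18)  (14,19)  (18,20)  (22,23)
take (3,4); take (4,5); skip (0,7); take (12,15); take (15,17); take (18,20); take (22,23).
Selected 6 shows.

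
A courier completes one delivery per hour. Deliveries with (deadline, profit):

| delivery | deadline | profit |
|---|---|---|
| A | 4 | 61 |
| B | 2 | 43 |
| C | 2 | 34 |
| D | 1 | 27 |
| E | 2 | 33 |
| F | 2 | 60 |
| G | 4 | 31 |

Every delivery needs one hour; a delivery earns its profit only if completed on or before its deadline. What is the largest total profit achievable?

195

Take jobs in profit order; each goes to the latest open slot no later than its deadline.
Profit order: A=61 F=60 B=43 C=34 E=33 G=31 D=27
Assign: A→slot 4, F→slot 2, B→slot 1, C skipped, E skipped, G→slot 3, D skipped.
Slots: [1:B] [2:F] [3:G] [4:A]
Profit = 43 + 60 + 31 + 61 = 195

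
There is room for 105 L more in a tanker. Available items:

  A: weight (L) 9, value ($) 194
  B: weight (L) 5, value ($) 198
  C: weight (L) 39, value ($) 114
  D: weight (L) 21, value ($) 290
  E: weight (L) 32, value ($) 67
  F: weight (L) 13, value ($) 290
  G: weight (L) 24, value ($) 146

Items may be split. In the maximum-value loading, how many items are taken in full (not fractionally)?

Sort by value per unit weight and fill in that order.
Ratios (sorted): B 39.60, F 22.31, A 21.56, D 13.81, G 6.08, C 2.92, E 2.09
take B (5 @ 198); take F (13 @ 290); take A (9 @ 194); take D (21 @ 290); take G (24 @ 146); take 33/39 of C → 96.46. Capacity used 105/105.
5 item(s) taken whole; one partial (take 33/39 of C).

5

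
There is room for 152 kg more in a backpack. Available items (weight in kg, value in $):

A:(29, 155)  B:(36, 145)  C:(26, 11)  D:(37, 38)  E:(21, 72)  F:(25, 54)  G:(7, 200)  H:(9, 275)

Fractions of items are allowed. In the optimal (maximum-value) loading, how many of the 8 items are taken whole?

6

Greedy by value/weight ratio, highest first.
Ratios (sorted): H 30.56, G 28.57, A 5.34, B 4.03, E 3.43, F 2.16, D 1.03, C 0.42
take H (9 @ 275); take G (7 @ 200); take A (29 @ 155); take B (36 @ 145); take E (21 @ 72); take F (25 @ 54); take 25/37 of D → 25.68. Capacity used 152/152.
6 item(s) taken whole; one partial (take 25/37 of D).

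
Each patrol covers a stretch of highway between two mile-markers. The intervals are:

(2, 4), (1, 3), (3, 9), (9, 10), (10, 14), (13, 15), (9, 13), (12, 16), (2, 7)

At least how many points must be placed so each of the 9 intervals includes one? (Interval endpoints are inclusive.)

Sorted: [1,3] [2,4] [2,7] [3,9] [9,10] [9,13] [10,14] [13,15] [12,16]
{[1,3],[2,4],[2,7],[3,9]} hit by 3; {[9,10],[9,13],[10,14]} hit by 10; {[13,15],[12,16]} hit by 15.
Points: 3, 10, 15 (3 total).

3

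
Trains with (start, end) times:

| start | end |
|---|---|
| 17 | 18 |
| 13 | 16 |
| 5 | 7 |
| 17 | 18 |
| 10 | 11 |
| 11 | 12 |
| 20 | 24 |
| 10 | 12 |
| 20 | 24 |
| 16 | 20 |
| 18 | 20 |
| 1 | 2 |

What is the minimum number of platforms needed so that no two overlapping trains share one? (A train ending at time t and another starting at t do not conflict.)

3

Count concurrent intervals with a sweep; the peak is the room count.
Events (time:±→running): 1:+→1 2:-→0 5:+→1 7:-→0 10:+→1 10:+→2 11:-→1 11:+→2 12:-→1 12:-→0 13:+→1 16:-→0 16:+→1 17:+→2 17:+→3 … peak 3.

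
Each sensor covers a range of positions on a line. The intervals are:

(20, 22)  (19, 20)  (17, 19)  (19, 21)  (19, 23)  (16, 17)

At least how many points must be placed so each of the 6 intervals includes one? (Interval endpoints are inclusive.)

Sort by right endpoint; whenever an interval is uncovered, place a point at its right end.
Sorted: [16,17] [17,19] [19,20] [19,21] [20,22] [19,23]
{[16,17],[17,19]} hit by 17; {[19,20],[19,21],[20,22],[19,23]} hit by 20.
Points: 17, 20 (2 total).

2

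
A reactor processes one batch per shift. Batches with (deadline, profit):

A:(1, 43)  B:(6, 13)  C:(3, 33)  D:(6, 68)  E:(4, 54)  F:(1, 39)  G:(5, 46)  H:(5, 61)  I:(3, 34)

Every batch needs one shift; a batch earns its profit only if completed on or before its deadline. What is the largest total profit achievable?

306

By profit: D(d6,68), H(d5,61), E(d4,54), G(d5,46), A(d1,43), F(d1,39), I(d3,34), C(d3,33), B(d6,13)
D→slot 6; H→slot 5; E→slot 4; G→slot 3; A→slot 1; F skipped; I→slot 2; C skipped; B skipped.
Profit = 43 + 34 + 46 + 54 + 61 + 68 = 306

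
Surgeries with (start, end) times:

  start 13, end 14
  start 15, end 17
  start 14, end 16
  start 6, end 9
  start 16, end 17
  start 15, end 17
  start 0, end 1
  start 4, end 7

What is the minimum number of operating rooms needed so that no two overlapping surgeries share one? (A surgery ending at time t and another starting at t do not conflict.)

3

Events (time:±→running): 0:+→1 1:-→0 4:+→1 6:+→2 7:-→1 9:-→0 13:+→1 14:-→0 14:+→1 15:+→2 15:+→3 … peak 3.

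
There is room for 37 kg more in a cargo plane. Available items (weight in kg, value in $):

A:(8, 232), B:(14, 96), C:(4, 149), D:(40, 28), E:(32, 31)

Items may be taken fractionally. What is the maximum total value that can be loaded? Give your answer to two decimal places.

Greedy by value/weight ratio, highest first.
Ratios (sorted): C 37.25, A 29.00, B 6.86, E 0.97, D 0.70
take C (4 @ 149); take A (8 @ 232); take B (14 @ 96); take 11/32 of E → 10.66. Capacity used 37/37.
Total value = 487.66

487.66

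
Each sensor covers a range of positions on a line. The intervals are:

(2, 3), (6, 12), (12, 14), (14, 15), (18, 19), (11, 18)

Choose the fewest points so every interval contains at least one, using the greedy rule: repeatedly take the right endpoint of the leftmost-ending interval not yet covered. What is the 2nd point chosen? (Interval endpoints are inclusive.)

12

By right end: [2,3]  [6,12]  [12,14]  [14,15]  [11,18]  [18,19]
[2,3] uncovered → point at 3; [6,12] uncovered → point at 12; [14,15] uncovered → point at 15; [18,19] uncovered → point at 19.
Points: 3, 12, 15, 19 (4 total).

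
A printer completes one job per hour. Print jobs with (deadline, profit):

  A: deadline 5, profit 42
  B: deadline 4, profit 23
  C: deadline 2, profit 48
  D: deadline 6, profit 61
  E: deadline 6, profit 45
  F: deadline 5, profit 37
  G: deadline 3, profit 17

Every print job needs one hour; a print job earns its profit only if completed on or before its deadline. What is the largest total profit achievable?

Take jobs in profit order; each goes to the latest open slot no later than its deadline.
By profit: D(d6,61), C(d2,48), E(d6,45), A(d5,42), F(d5,37), B(d4,23), G(d3,17)
D→slot 6; C→slot 2; E→slot 5; A→slot 4; F→slot 3; B→slot 1; G skipped.
Profit = 23 + 48 + 37 + 42 + 45 + 61 = 256

256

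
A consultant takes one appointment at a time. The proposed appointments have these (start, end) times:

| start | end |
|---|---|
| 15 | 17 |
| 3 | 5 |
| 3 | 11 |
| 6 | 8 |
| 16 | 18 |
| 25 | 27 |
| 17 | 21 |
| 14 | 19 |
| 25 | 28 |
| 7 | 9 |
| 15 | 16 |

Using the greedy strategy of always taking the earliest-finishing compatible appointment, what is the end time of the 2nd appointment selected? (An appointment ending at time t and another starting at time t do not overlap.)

8

Sort by end time and greedily take each interval whose start is ≥ the last chosen end.
By end time: (3,5), (6,8), (7,9), (3,11), (15,16), (15,17), (16,18), (14,19), (17,21), (25,27), (25,28).
Pick (3,5); next start ≥ 5 → (6,8); next start ≥ 8 → (15,16); next start ≥ 16 → (16,18); next start ≥ 18 → (25,27).
Selected: (3,5) (6,8) (15,16) (16,18) (25,27)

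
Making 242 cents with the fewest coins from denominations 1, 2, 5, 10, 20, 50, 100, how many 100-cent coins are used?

Use the largest denomination that fits, subtract, and repeat.
242 = 2×100 + 2×20 + 1×2
Count of 100: 2

2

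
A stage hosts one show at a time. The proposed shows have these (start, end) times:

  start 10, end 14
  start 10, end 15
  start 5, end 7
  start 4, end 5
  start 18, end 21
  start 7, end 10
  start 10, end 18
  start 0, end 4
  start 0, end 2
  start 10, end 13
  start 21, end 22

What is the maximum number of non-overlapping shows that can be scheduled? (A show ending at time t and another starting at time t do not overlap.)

7

Sort by end time and greedily take each interval whose start is ≥ the last chosen end.
Sorted by end: (0,2)  (0,4)  (4,5)  (5,7)  (7,10)  (10,13)  (10,14)  (10,15)  (10,18)  (18,21)  (21,22)
take (0,2); skip (0,4); take (4,5); take (5,7); take (7,10); take (10,13); skip (10,14); skip (10,18); take (18,21); take (21,22).
Selected 7 shows.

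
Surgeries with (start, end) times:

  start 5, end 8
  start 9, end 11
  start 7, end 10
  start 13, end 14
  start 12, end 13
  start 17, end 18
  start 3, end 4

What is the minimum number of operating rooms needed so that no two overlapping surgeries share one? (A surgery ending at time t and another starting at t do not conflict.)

Events (time:±→running): 3:+→1 4:-→0 5:+→1 7:+→2 … peak 2.

2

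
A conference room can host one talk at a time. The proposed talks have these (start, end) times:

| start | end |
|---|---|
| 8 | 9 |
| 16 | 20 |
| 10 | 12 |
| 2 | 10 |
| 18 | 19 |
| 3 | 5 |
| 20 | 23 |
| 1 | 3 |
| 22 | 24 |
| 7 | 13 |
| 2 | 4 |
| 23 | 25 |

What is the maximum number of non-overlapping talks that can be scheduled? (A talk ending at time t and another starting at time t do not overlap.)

Sorted by end: (1,3)  (2,4)  (3,5)  (8,9)  (2,10)  (10,12)  (7,13)  (18,19)  (16,20)  (20,23)  (22,24)  (23,25)
take (1,3); take (3,5); take (8,9); take (10,12); take (18,19); skip (16,20); take (20,23); skip (22,24); take (23,25).
Selected 7 talks.

7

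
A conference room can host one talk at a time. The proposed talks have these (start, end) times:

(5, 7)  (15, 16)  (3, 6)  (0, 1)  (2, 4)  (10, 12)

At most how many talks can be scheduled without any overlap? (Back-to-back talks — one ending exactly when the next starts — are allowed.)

5

Order by finish time; keep every interval that doesn't clash with the previous kept one.
Sorted by end: (0,1)  (2,4)  (3,6)  (5,7)  (10,12)  (15,16)
take (0,1); take (2,4); skip (3,6); take (5,7); take (10,12); take (15,16).
Selected 5 talks.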